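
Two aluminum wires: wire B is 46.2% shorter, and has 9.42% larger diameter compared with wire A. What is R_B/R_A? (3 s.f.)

R ∝ L/d², so R_B/R_A = (1 − 46.2/100) × (1 + 9.42/100)⁻²
= 0.538 × 0.8352 = 0.449

0.449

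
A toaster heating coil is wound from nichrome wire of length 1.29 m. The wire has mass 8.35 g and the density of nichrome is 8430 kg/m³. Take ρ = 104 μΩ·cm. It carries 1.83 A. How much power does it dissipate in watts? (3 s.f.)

ρ = 104 μΩ·cm = 1.04×10^-6 Ω·m
A = m/(density·L) = 0.00835/(8430×1.29) = 7.6784e-07 m²
R = ρL/A = (1.04×10^-6)(1.29)/(7.6784e-07) = 1.747 Ω
P = I²R = (1.83)² × 1.747 = 5.85 W

5.85 W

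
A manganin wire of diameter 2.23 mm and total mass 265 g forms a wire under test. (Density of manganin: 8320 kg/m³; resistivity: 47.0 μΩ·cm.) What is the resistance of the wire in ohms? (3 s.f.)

ρ = 47.0 μΩ·cm = 4.70×10^-7 Ω·m
A = π(d/2)² = π(1.1150e-03 m)² = 3.9057e-06 m²
L = m/(density·A) = 0.265/(8320×3.9057e-06) = 8.155 m
R = ρL/A = (4.70×10^-7)(8.155)/(3.9057e-06) = 0.981 Ω

0.981 Ω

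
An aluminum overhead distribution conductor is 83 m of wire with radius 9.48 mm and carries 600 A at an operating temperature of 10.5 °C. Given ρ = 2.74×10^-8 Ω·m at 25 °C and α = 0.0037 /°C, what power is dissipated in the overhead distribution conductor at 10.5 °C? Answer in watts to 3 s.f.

2740 W

A = πr² = π(9.4800e-03 m)² = 2.823e-04 m²
R₍25₎ = ρL/A = (2.74×10^-8)(83)/(2.823e-04) = 0.008055 Ω
R₍10.5₎ = R₍25₎(1 + αΔT) = 0.008055 × (1 + 0.0037×-14.5) = 0.007623 Ω
P = I²R = (600)² × 0.007623 = 2740 W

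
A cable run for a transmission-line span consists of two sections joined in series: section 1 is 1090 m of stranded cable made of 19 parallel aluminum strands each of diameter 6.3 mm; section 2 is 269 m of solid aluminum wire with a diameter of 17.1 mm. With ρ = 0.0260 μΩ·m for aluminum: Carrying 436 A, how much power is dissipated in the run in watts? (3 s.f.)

14900 W

ρ = 0.0260 μΩ·m = 2.60×10^-8 Ω·m
Section 1: A_strand = π(3.1500e-03)² = 3.117e-05 m²; R₁ = ρL/(N·A_s) = (2.60×10^-8)(1090)/(19×3.117e-05) = 0.04785 Ω
Section 2: A = π(d/2)² = π(8.5500e-03 m)² = 2.297e-04 m²
R₂ = (2.60×10^-8)(269)/(2.297e-04) = 0.03045 Ω
R = R₁ + R₂ = 0.0783 Ω
P = I²R = (436)² × 0.0783 = 14900 W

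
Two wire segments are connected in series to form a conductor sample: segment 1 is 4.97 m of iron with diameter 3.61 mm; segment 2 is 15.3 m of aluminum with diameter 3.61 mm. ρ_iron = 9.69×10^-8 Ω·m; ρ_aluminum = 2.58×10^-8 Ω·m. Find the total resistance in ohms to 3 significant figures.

Segment 1: A = π(d/2)² = π(1.8050e-03 m)² = 1.024e-05 m²
R₁ = ρL/A = (9.69×10^-8)(4.97)/(1.024e-05) = 0.04705 Ω
R₂ = (2.58×10^-8)(15.3)/(1.024e-05) = 0.03857 Ω
R = R₁ + R₂ = 0.0856 Ω

0.0856 Ω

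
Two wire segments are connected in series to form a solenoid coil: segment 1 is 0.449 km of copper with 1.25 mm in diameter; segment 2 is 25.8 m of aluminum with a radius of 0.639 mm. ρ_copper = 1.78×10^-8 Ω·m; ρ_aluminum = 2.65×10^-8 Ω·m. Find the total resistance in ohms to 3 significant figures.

Segment 1: A = π(d/2)² = π(6.2500e-04 m)² = 1.227e-06 m²
R₁ = ρL/A = (1.78×10^-8)(449)/(1.227e-06) = 6.513 Ω
Segment 2: A = πr² = π(6.3900e-04 m)² = 1.283e-06 m²
R₂ = (2.65×10^-8)(25.8)/(1.283e-06) = 0.533 Ω
R = R₁ + R₂ = 7.05 Ω

7.05 Ω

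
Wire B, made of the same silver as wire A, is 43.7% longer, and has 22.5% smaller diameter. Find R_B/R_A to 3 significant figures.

R ∝ L/d², so R_B/R_A = (1 + 43.7/100) × (1 − 22.5/100)⁻²
= 1.437 × 1.665 = 2.39

2.39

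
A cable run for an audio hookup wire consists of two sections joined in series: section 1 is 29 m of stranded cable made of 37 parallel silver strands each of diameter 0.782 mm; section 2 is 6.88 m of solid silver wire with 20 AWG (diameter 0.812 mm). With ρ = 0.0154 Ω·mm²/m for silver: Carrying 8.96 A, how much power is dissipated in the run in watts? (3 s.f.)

ρ = 0.0154 Ω·mm²/m = 1.54×10^-8 Ω·m
Section 1: A_strand = π(3.9100e-04)² = 4.803e-07 m²; R₁ = ρL/(N·A_s) = (1.54×10^-8)(29)/(37×4.803e-07) = 0.02513 Ω
Section 2: A = π(0.812/2 mm)² = π(4.0600e-04 m)² = 5.178e-07 m²
R₂ = (1.54×10^-8)(6.88)/(5.178e-07) = 0.2046 Ω
R = R₁ + R₂ = 0.2297 Ω
P = I²R = (8.96)² × 0.2297 = 18.4 W

18.4 W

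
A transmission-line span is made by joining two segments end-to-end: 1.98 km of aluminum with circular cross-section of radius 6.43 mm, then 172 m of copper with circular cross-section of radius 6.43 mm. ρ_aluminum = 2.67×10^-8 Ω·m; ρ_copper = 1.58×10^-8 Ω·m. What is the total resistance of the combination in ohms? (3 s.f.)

Segment 1: A = πr² = π(6.4300e-03 m)² = 1.299e-04 m²
R₁ = ρL/A = (2.67×10^-8)(1980)/(1.299e-04) = 0.407 Ω
R₂ = (1.58×10^-8)(172)/(1.299e-04) = 0.02092 Ω
R = R₁ + R₂ = 0.428 Ω

0.428 Ω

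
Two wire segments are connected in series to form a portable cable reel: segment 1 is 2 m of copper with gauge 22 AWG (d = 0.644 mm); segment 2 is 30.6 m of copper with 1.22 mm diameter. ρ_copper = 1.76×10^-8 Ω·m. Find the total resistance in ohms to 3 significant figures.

0.569 Ω

Segment 1: A = π(0.644/2 mm)² = π(3.2200e-04 m)² = 3.257e-07 m²
R₁ = ρL/A = (1.76×10^-8)(2)/(3.257e-07) = 0.1081 Ω
Segment 2: A = π(d/2)² = π(6.1000e-04 m)² = 1.169e-06 m²
R₂ = (1.76×10^-8)(30.6)/(1.169e-06) = 0.4607 Ω
R = R₁ + R₂ = 0.569 Ω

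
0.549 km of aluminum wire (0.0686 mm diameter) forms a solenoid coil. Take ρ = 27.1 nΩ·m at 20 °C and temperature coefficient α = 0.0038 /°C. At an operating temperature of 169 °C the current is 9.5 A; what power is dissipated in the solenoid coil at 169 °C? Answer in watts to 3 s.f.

ρ = 27.1 nΩ·m = 2.71×10^-8 Ω·m
A = π(d/2)² = π(3.4300e-05 m)² = 3.696e-09 m²
R₍20₎ = ρL/A = (2.71×10^-8)(549)/(3.696e-09) = 4025 Ω
R₍169₎ = R₍20₎(1 + αΔT) = 4025 × (1 + 0.0038×149) = 6305 Ω
P = I²R = (9.5)² × 6305 = 5.69×10^5 W

5.69×10^5 W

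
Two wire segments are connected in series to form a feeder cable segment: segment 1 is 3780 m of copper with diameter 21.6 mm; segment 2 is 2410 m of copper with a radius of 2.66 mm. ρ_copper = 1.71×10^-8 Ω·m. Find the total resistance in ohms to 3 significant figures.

2.03 Ω

Segment 1: A = π(d/2)² = π(1.0800e-02 m)² = 3.664e-04 m²
R₁ = ρL/A = (1.71×10^-8)(3780)/(3.664e-04) = 0.1764 Ω
Segment 2: A = πr² = π(2.6600e-03 m)² = 2.223e-05 m²
R₂ = (1.71×10^-8)(2410)/(2.223e-05) = 1.854 Ω
R = R₁ + R₂ = 2.03 Ω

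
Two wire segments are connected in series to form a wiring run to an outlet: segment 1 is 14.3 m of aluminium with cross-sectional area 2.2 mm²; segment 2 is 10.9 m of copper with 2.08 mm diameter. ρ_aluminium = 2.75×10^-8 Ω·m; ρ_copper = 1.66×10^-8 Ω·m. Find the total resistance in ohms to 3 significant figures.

0.232 Ω

Segment 1: A = 2.2 mm² = 2.200e-06 m²
R₁ = ρL/A = (2.75×10^-8)(14.3)/(2.200e-06) = 0.1788 Ω
Segment 2: A = π(d/2)² = π(1.0400e-03 m)² = 3.398e-06 m²
R₂ = (1.66×10^-8)(10.9)/(3.398e-06) = 0.05325 Ω
R = R₁ + R₂ = 0.232 Ω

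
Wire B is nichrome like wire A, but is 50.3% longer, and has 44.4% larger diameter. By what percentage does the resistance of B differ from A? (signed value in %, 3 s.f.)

R ∝ L/d², so R_B/R_A = (1 + 50.3/100) × (1 + 44.4/100)⁻²
= 1.503 × 0.4796 = 0.7208
(R_B − R_A)/R_A = 0.7208 − 1 = -27.9%

-27.9%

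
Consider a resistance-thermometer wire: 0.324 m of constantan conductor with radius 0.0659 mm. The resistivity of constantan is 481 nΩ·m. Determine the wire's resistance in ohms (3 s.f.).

11.4 Ω

ρ = 481 nΩ·m = 4.81×10^-7 Ω·m
A = πr² = π(6.5900e-05 m)² = 1.364e-08 m²
R = ρL/A = (4.81×10^-7)(0.324 m)/(1.364e-08 m²) = 11.4 Ω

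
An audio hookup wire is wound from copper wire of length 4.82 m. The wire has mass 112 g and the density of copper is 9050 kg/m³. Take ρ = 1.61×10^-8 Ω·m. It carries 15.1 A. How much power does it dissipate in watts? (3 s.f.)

A = m/(density·L) = 0.112/(9050×4.82) = 2.5676e-06 m²
R = ρL/A = (1.61×10^-8)(4.82)/(2.5676e-06) = 0.03022 Ω
P = I²R = (15.1)² × 0.03022 = 6.89 W

6.89 W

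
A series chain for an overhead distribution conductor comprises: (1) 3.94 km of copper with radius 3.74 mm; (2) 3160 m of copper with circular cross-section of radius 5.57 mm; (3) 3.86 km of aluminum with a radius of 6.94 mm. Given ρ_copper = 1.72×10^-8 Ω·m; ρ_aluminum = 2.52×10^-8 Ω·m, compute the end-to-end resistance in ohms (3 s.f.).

Seg 1: A = πr² = π(3.7400e-03 m)² = 4.394e-05 m²
R_1 = (1.72×10^-8)(3940)/(4.394e-05) = 1.542 Ω
Seg 2: A = πr² = π(5.5700e-03 m)² = 9.747e-05 m²
R_2 = (1.72×10^-8)(3160)/(9.747e-05) = 0.5576 Ω
Seg 3: A = πr² = π(6.9400e-03 m)² = 1.513e-04 m²
R_3 = (2.52×10^-8)(3860)/(1.513e-04) = 0.6429 Ω
R_total = R_1 + R_2 + R_3 = 2.74 Ω

2.74 Ω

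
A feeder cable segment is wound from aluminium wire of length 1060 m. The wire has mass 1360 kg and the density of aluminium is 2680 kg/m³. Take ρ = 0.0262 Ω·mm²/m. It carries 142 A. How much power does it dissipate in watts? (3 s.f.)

ρ = 0.0262 Ω·mm²/m = 2.62×10^-8 Ω·m
A = m/(density·L) = 1360/(2680×1060) = 4.7874e-04 m²
R = ρL/A = (2.62×10^-8)(1060)/(4.7874e-04) = 0.05801 Ω
P = I²R = (142)² × 0.05801 = 1170 W

1170 W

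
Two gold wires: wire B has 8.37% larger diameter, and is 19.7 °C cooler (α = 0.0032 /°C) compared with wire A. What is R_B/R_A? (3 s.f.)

R ∝ ρL/d² with ρ ∝ (1+αΔT), so R_B/R_A = (1 + 8.37/100)⁻² × (1 − 0.0032×19.7)
= 0.8515 × 0.937 = 0.798

0.798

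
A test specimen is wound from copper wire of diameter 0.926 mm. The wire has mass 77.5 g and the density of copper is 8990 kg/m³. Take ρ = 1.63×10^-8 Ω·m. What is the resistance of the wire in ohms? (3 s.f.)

0.310 Ω

A = π(d/2)² = π(4.6300e-04 m)² = 6.7346e-07 m²
L = m/(density·A) = 0.0775/(8990×6.7346e-07) = 12.8 m
R = ρL/A = (1.63×10^-8)(12.8)/(6.7346e-07) = 0.310 Ω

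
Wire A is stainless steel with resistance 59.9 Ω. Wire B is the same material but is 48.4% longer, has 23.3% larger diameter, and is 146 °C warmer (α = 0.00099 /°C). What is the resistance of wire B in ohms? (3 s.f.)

66.9 Ω

R ∝ ρL/d² with ρ ∝ (1+αΔT), so R_B/R_A = (1 + 48.4/100) × (1 + 23.3/100)⁻² × (1 + 0.00099×146)
= 1.484 × 0.6578 × 1.145 = 1.117
R_B = 1.117 × 59.9 = 66.9 Ω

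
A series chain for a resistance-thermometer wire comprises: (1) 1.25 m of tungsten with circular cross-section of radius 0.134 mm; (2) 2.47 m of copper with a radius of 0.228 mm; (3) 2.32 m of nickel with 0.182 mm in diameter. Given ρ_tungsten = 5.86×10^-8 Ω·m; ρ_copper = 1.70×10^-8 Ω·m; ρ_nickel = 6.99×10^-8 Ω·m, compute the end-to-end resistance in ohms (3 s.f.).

7.79 Ω

Seg 1: A = πr² = π(1.3400e-04 m)² = 5.641e-08 m²
R_1 = (5.86×10^-8)(1.25)/(5.641e-08) = 1.299 Ω
Seg 2: A = πr² = π(2.2800e-04 m)² = 1.633e-07 m²
R_2 = (1.70×10^-8)(2.47)/(1.633e-07) = 0.2571 Ω
Seg 3: A = π(d/2)² = π(9.1000e-05 m)² = 2.602e-08 m²
R_3 = (6.99×10^-8)(2.32)/(2.602e-08) = 6.234 Ω
R_total = R_1 + R_2 + R_3 = 7.79 Ω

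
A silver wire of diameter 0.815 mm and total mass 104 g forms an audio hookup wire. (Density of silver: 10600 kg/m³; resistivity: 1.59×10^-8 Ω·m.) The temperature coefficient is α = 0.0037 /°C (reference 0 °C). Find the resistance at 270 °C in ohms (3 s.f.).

1.15 Ω

A = π(d/2)² = π(4.0750e-04 m)² = 5.2168e-07 m²
L = m/(density·A) = 0.104/(10600×5.2168e-07) = 18.81 m
R = ρL/A = (1.59×10^-8)(18.81)/(5.2168e-07) = 0.5732 Ω
R(270 °C) = 0.5732 × (1 + 0.0037×270) = 1.15 Ω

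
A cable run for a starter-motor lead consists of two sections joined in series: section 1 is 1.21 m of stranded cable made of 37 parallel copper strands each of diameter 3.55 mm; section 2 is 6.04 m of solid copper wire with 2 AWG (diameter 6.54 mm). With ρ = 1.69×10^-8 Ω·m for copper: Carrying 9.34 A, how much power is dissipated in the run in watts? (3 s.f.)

Section 1: A_strand = π(1.7750e-03)² = 9.898e-06 m²; R₁ = ρL/(N·A_s) = (1.69×10^-8)(1.21)/(37×9.898e-06) = 5.584×10^-5 Ω
Section 2: A = π(6.54/2 mm)² = π(3.2700e-03 m)² = 3.359e-05 m²
R₂ = (1.69×10^-8)(6.04)/(3.359e-05) = 0.003039 Ω
R = R₁ + R₂ = 0.003094 Ω
P = I²R = (9.34)² × 0.003094 = 0.270 W

0.270 W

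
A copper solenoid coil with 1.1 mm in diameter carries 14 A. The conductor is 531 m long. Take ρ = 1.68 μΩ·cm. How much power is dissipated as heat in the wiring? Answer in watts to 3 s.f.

1840 W

ρ = 1.68 μΩ·cm = 1.68×10^-8 Ω·m
A = π(d/2)² = π(5.5000e-04 m)² = 9.503e-07 m²
R = ρL/A = (1.68×10^-8)(531)/(9.503e-07) = 9.387 Ω
P = I²R = (14)² × 9.387 = 1840 W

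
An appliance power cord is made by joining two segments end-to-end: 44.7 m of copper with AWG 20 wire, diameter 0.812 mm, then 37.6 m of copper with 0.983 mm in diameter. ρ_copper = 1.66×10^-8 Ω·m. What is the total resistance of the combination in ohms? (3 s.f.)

Segment 1: A = π(0.812/2 mm)² = π(4.0600e-04 m)² = 5.178e-07 m²
R₁ = ρL/A = (1.66×10^-8)(44.7)/(5.178e-07) = 1.433 Ω
Segment 2: A = π(d/2)² = π(4.9150e-04 m)² = 7.589e-07 m²
R₂ = (1.66×10^-8)(37.6)/(7.589e-07) = 0.8224 Ω
R = R₁ + R₂ = 2.26 Ω

2.26 Ω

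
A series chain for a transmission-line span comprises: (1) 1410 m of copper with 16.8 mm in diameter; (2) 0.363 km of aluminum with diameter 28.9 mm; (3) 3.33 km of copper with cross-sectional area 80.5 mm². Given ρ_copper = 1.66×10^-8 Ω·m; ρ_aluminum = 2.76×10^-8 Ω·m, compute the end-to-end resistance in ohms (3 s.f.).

Seg 1: A = π(d/2)² = π(8.4000e-03 m)² = 2.217e-04 m²
R_1 = (1.66×10^-8)(1410)/(2.217e-04) = 0.1056 Ω
Seg 2: A = π(d/2)² = π(1.4450e-02 m)² = 6.560e-04 m²
R_2 = (2.76×10^-8)(363)/(6.560e-04) = 0.01527 Ω
Seg 3: A = 80.5 mm² = 8.050e-05 m²
R_3 = (1.66×10^-8)(3330)/(8.050e-05) = 0.6867 Ω
R_total = R_1 + R_2 + R_3 = 0.808 Ω

0.808 Ω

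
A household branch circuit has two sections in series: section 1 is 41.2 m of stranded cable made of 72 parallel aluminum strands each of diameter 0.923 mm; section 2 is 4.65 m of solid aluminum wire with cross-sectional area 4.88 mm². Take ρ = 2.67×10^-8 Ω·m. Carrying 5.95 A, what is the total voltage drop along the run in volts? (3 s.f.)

Section 1: A_strand = π(4.6150e-04)² = 6.691e-07 m²; R₁ = ρL/(N·A_s) = (2.67×10^-8)(41.2)/(72×6.691e-07) = 0.02283 Ω
Section 2: A = 4.88 mm² = 4.880e-06 m²
R₂ = (2.67×10^-8)(4.65)/(4.880e-06) = 0.02544 Ω
R = R₁ + R₂ = 0.04828 Ω
V = IR = 5.95 × 0.04828 = 0.287 V

0.287 V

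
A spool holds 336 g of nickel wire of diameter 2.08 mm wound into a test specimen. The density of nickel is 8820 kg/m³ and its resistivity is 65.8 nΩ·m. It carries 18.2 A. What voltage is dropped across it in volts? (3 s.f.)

3.95 V

ρ = 65.8 nΩ·m = 6.58×10^-8 Ω·m
A = π(d/2)² = π(1.0400e-03 m)² = 3.3979e-06 m²
L = m/(density·A) = 0.336/(8820×3.3979e-06) = 11.21 m
R = ρL/A = (6.58×10^-8)(11.21)/(3.3979e-06) = 0.2171 Ω
V = IR = 18.2 × 0.2171 = 3.95 V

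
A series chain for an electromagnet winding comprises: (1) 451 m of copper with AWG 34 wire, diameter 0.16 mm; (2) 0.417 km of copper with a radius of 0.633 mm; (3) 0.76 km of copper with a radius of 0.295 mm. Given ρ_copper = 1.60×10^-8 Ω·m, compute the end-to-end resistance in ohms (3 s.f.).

Seg 1: A = π(0.16/2 mm)² = π(8.0000e-05 m)² = 2.011e-08 m²
R_1 = (1.60×10^-8)(451)/(2.011e-08) = 358.9 Ω
Seg 2: A = πr² = π(6.3300e-04 m)² = 1.259e-06 m²
R_2 = (1.60×10^-8)(417)/(1.259e-06) = 5.3 Ω
Seg 3: A = πr² = π(2.9500e-04 m)² = 2.734e-07 m²
R_3 = (1.60×10^-8)(760)/(2.734e-07) = 44.48 Ω
R_total = R_1 + R_2 + R_3 = 409 Ω

409 Ω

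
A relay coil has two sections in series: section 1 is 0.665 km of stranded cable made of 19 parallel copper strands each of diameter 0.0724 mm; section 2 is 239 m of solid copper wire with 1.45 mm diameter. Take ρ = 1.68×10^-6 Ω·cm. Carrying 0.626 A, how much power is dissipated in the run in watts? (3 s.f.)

ρ = 1.68×10^-6 Ω·cm = 1.68×10^-8 Ω·m
Section 1: A_strand = π(3.6200e-05)² = 4.117e-09 m²; R₁ = ρL/(N·A_s) = (1.68×10^-8)(665)/(19×4.117e-09) = 142.8 Ω
Section 2: A = π(d/2)² = π(7.2500e-04 m)² = 1.651e-06 m²
R₂ = (1.68×10^-8)(239)/(1.651e-06) = 2.432 Ω
R = R₁ + R₂ = 145.3 Ω
P = I²R = (0.626)² × 145.3 = 56.9 W

56.9 W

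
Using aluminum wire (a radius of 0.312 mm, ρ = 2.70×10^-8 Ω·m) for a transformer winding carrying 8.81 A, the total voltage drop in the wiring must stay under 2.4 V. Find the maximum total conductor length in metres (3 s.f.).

A = πr² = π(3.1200e-04 m)² = 3.058e-07 m²
L_max = V_max·A/(1·ρI) = (2.4)(3.058e-07)/(2.70×10^-8×8.81) = 3.09 m

3.09 m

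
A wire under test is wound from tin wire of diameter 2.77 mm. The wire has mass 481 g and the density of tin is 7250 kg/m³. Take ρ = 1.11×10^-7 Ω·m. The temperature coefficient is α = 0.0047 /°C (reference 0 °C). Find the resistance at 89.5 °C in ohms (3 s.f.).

0.288 Ω

A = π(d/2)² = π(1.3850e-03 m)² = 6.0263e-06 m²
L = m/(density·A) = 0.481/(7250×6.0263e-06) = 11.01 m
R = ρL/A = (1.11×10^-7)(11.01)/(6.0263e-06) = 0.2028 Ω
R(89.5 °C) = 0.2028 × (1 + 0.0047×89.5) = 0.288 Ω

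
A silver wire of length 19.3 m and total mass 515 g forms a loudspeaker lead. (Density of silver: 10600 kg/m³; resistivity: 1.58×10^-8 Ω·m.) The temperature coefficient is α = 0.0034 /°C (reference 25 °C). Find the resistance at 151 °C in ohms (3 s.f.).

A = m/(density·L) = 0.515/(10600×19.3) = 2.5174e-06 m²
R = ρL/A = (1.58×10^-8)(19.3)/(2.5174e-06) = 0.1211 Ω
R(151 °C) = 0.1211 × (1 + 0.0034×126) = 0.173 Ω

0.173 Ω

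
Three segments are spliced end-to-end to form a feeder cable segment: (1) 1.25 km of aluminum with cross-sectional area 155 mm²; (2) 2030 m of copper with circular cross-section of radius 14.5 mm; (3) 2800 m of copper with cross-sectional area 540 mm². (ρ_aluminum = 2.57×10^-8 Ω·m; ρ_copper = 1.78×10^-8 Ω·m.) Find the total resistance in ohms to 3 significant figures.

Seg 1: A = 155 mm² = 1.550e-04 m²
R_1 = (2.57×10^-8)(1250)/(1.550e-04) = 0.2073 Ω
Seg 2: A = πr² = π(1.4500e-02 m)² = 6.605e-04 m²
R_2 = (1.78×10^-8)(2030)/(6.605e-04) = 0.05471 Ω
Seg 3: A = 540 mm² = 5.400e-04 m²
R_3 = (1.78×10^-8)(2800)/(5.400e-04) = 0.0923 Ω
R_total = R_1 + R_2 + R_3 = 0.354 Ω

0.354 Ω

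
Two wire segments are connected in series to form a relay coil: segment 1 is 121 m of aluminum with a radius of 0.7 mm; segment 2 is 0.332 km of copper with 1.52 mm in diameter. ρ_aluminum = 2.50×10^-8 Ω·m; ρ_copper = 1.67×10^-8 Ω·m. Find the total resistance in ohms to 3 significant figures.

Segment 1: A = πr² = π(7.0000e-04 m)² = 1.539e-06 m²
R₁ = ρL/A = (2.50×10^-8)(121)/(1.539e-06) = 1.965 Ω
Segment 2: A = π(d/2)² = π(7.6000e-04 m)² = 1.815e-06 m²
R₂ = (1.67×10^-8)(332)/(1.815e-06) = 3.055 Ω
R = R₁ + R₂ = 5.02 Ω

5.02 Ω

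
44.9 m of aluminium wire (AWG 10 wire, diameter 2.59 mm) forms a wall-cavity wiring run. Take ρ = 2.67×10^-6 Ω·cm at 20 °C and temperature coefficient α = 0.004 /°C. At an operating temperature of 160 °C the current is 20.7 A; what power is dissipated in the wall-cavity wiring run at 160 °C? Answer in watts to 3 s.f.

ρ = 2.67×10^-6 Ω·cm = 2.67×10^-8 Ω·m
A = π(2.59/2 mm)² = π(1.2950e-03 m)² = 5.269e-06 m²
R₍20₎ = ρL/A = (2.67×10^-8)(44.9)/(5.269e-06) = 0.2275 Ω
R₍160₎ = R₍20₎(1 + αΔT) = 0.2275 × (1 + 0.004×140) = 0.355 Ω
P = I²R = (20.7)² × 0.355 = 152 W

152 W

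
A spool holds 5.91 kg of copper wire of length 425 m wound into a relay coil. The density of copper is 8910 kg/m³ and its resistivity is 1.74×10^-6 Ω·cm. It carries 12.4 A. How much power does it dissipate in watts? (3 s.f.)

ρ = 1.74×10^-6 Ω·cm = 1.74×10^-8 Ω·m
A = m/(density·L) = 5.91/(8910×425) = 1.5607e-06 m²
R = ρL/A = (1.74×10^-8)(425)/(1.5607e-06) = 4.738 Ω
P = I²R = (12.4)² × 4.738 = 729 W

729 W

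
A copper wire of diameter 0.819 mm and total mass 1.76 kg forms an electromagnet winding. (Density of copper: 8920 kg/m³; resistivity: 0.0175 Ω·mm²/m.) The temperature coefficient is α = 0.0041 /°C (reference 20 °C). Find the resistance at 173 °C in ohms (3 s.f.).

ρ = 0.0175 Ω·mm²/m = 1.75×10^-8 Ω·m
A = π(d/2)² = π(4.0950e-04 m)² = 5.2681e-07 m²
L = m/(density·A) = 1.76/(8920×5.2681e-07) = 374.5 m
R = ρL/A = (1.75×10^-8)(374.5)/(5.2681e-07) = 12.44 Ω
R(173 °C) = 12.44 × (1 + 0.0041×153) = 20.2 Ω

20.2 Ω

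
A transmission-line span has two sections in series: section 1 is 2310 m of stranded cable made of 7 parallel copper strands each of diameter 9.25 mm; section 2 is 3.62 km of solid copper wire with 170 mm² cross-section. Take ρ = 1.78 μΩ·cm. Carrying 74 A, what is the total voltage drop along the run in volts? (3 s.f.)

34.5 V

ρ = 1.78 μΩ·cm = 1.78×10^-8 Ω·m
Section 1: A_strand = π(4.6250e-03)² = 6.720e-05 m²; R₁ = ρL/(N·A_s) = (1.78×10^-8)(2310)/(7×6.720e-05) = 0.08741 Ω
Section 2: A = 170 mm² = 1.700e-04 m²
R₂ = (1.78×10^-8)(3620)/(1.700e-04) = 0.379 Ω
R = R₁ + R₂ = 0.4664 Ω
V = IR = 74 × 0.4664 = 34.5 V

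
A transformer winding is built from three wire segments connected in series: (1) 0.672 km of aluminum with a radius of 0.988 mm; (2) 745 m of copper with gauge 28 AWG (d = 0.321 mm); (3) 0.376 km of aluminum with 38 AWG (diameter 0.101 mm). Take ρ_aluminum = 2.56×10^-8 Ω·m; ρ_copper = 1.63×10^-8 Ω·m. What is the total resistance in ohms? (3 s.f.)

Seg 1: A = πr² = π(9.8800e-04 m)² = 3.067e-06 m²
R_1 = (2.56×10^-8)(672)/(3.067e-06) = 5.61 Ω
Seg 2: A = π(0.321/2 mm)² = π(1.6050e-04 m)² = 8.093e-08 m²
R_2 = (1.63×10^-8)(745)/(8.093e-08) = 150.1 Ω
Seg 3: A = π(0.101/2 mm)² = π(5.0500e-05 m)² = 8.012e-09 m²
R_3 = (2.56×10^-8)(376)/(8.012e-09) = 1201 Ω
R_total = R_1 + R_2 + R_3 = 1360 Ω

1360 Ω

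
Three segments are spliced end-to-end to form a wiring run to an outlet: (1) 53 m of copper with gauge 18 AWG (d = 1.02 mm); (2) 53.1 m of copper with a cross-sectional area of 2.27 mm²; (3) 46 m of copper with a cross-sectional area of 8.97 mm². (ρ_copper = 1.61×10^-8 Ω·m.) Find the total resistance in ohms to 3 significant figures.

Seg 1: A = π(1.02/2 mm)² = π(5.1000e-04 m)² = 8.171e-07 m²
R_1 = (1.61×10^-8)(53)/(8.171e-07) = 1.044 Ω
Seg 2: A = 2.27 mm² = 2.270e-06 m²
R_2 = (1.61×10^-8)(53.1)/(2.270e-06) = 0.3766 Ω
Seg 3: A = 8.97 mm² = 8.970e-06 m²
R_3 = (1.61×10^-8)(46)/(8.970e-06) = 0.08256 Ω
R_total = R_1 + R_2 + R_3 = 1.50 Ω

1.50 Ω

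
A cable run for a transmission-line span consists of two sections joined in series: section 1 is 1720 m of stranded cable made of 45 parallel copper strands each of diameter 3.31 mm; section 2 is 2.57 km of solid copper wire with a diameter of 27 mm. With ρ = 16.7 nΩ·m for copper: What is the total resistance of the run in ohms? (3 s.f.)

0.149 Ω

ρ = 16.7 nΩ·m = 1.67×10^-8 Ω·m
Section 1: A_strand = π(1.6550e-03)² = 8.605e-06 m²; R₁ = ρL/(N·A_s) = (1.67×10^-8)(1720)/(45×8.605e-06) = 0.07418 Ω
Section 2: A = π(d/2)² = π(1.3500e-02 m)² = 5.726e-04 m²
R₂ = (1.67×10^-8)(2570)/(5.726e-04) = 0.07496 Ω
R = R₁ + R₂ = 0.149 Ω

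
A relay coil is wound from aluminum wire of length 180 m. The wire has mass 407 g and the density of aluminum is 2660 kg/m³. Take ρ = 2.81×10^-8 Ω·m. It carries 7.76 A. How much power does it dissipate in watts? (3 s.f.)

358 W

A = m/(density·L) = 0.407/(2660×180) = 8.5004e-07 m²
R = ρL/A = (2.81×10^-8)(180)/(8.5004e-07) = 5.95 Ω
P = I²R = (7.76)² × 5.95 = 358 W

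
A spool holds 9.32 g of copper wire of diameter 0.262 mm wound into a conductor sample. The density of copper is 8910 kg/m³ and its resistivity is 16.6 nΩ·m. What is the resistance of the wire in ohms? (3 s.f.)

5.97 Ω

ρ = 16.6 nΩ·m = 1.66×10^-8 Ω·m
A = π(d/2)² = π(1.3100e-04 m)² = 5.3913e-08 m²
L = m/(density·A) = 0.00932/(8910×5.3913e-08) = 19.4 m
R = ρL/A = (1.66×10^-8)(19.4)/(5.3913e-08) = 5.97 Ω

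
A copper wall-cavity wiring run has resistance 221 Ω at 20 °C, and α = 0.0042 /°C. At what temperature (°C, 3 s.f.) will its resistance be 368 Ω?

R = R₀(1 + α(T − T₀)) ⇒ T = T₀ + (R/R₀ − 1)/α
T = 20 + (368/221 − 1)/0.0042 = 20 + (0.6652)/0.0042 = 178 °C

178 °C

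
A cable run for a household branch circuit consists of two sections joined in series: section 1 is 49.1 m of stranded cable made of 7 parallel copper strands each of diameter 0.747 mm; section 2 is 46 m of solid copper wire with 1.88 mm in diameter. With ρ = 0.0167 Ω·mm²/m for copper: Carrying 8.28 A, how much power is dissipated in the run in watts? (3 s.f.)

37.3 W

ρ = 0.0167 Ω·mm²/m = 1.67×10^-8 Ω·m
Section 1: A_strand = π(3.7350e-04)² = 4.383e-07 m²; R₁ = ρL/(N·A_s) = (1.67×10^-8)(49.1)/(7×4.383e-07) = 0.2673 Ω
Section 2: A = π(d/2)² = π(9.4000e-04 m)² = 2.776e-06 m²
R₂ = (1.67×10^-8)(46)/(2.776e-06) = 0.2767 Ω
R = R₁ + R₂ = 0.544 Ω
P = I²R = (8.28)² × 0.544 = 37.3 W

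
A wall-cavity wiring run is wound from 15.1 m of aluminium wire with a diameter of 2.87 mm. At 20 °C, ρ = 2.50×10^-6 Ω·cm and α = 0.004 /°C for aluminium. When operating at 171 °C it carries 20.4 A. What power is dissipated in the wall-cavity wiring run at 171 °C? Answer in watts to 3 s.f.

39.0 W

ρ = 2.50×10^-6 Ω·cm = 2.50×10^-8 Ω·m
A = π(d/2)² = π(1.4350e-03 m)² = 6.469e-06 m²
R₍20₎ = ρL/A = (2.50×10^-8)(15.1)/(6.469e-06) = 0.05835 Ω
R₍171₎ = R₍20₎(1 + αΔT) = 0.05835 × (1 + 0.004×151) = 0.0936 Ω
P = I²R = (20.4)² × 0.0936 = 39.0 W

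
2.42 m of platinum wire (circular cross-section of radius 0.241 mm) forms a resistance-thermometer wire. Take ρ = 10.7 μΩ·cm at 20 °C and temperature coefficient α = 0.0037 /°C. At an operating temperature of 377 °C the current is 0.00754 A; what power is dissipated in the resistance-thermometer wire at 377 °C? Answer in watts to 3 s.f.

1.87×10^-4 W

ρ = 10.7 μΩ·cm = 1.07×10^-7 Ω·m
A = πr² = π(2.4100e-04 m)² = 1.825e-07 m²
R₍20₎ = ρL/A = (1.07×10^-7)(2.42)/(1.825e-07) = 1.419 Ω
R₍377₎ = R₍20₎(1 + αΔT) = 1.419 × (1 + 0.0037×357) = 3.294 Ω
P = I²R = (0.00754)² × 3.294 = 1.87×10^-4 W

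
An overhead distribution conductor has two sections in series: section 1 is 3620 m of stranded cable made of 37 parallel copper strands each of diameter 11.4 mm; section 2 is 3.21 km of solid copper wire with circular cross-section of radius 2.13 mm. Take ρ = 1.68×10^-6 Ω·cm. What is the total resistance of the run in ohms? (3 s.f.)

3.80 Ω

ρ = 1.68×10^-6 Ω·cm = 1.68×10^-8 Ω·m
Section 1: A_strand = π(5.7000e-03)² = 1.021e-04 m²; R₁ = ρL/(N·A_s) = (1.68×10^-8)(3620)/(37×1.021e-04) = 0.0161 Ω
Section 2: A = πr² = π(2.1300e-03 m)² = 1.425e-05 m²
R₂ = (1.68×10^-8)(3210)/(1.425e-05) = 3.784 Ω
R = R₁ + R₂ = 3.80 Ω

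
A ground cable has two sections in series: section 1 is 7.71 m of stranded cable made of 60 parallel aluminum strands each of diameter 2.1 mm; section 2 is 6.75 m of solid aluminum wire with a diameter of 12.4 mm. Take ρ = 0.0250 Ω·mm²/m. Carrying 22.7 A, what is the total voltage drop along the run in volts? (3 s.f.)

ρ = 0.0250 Ω·mm²/m = 2.50×10^-8 Ω·m
Section 1: A_strand = π(1.0500e-03)² = 3.464e-06 m²; R₁ = ρL/(N·A_s) = (2.50×10^-8)(7.71)/(60×3.464e-06) = 9.275×10^-4 Ω
Section 2: A = π(d/2)² = π(6.2000e-03 m)² = 1.208e-04 m²
R₂ = (2.50×10^-8)(6.75)/(1.208e-04) = 0.001397 Ω
R = R₁ + R₂ = 0.002325 Ω
V = IR = 22.7 × 0.002325 = 0.0528 V

0.0528 V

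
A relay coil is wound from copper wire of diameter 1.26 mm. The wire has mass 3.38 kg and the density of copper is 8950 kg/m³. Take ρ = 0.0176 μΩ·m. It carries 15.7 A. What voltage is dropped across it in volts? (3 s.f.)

67.1 V

ρ = 0.0176 μΩ·m = 1.76×10^-8 Ω·m
A = π(d/2)² = π(6.3000e-04 m)² = 1.2469e-06 m²
L = m/(density·A) = 3.38/(8950×1.2469e-06) = 302.9 m
R = ρL/A = (1.76×10^-8)(302.9)/(1.2469e-06) = 4.275 Ω
V = IR = 15.7 × 4.275 = 67.1 V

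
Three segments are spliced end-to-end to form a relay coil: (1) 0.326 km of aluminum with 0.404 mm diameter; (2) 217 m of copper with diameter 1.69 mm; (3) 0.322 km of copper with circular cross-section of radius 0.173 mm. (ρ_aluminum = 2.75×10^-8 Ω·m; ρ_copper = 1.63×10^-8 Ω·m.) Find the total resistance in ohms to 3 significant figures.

127 Ω

Seg 1: A = π(d/2)² = π(2.0200e-04 m)² = 1.282e-07 m²
R_1 = (2.75×10^-8)(326)/(1.282e-07) = 69.94 Ω
Seg 2: A = π(d/2)² = π(8.4500e-04 m)² = 2.243e-06 m²
R_2 = (1.63×10^-8)(217)/(2.243e-06) = 1.577 Ω
Seg 3: A = πr² = π(1.7300e-04 m)² = 9.402e-08 m²
R_3 = (1.63×10^-8)(322)/(9.402e-08) = 55.82 Ω
R_total = R_1 + R_2 + R_3 = 127 Ω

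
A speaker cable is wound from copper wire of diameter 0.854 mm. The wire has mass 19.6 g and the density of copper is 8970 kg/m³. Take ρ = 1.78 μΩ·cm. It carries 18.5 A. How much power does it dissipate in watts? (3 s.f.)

40.6 W

ρ = 1.78 μΩ·cm = 1.78×10^-8 Ω·m
A = π(d/2)² = π(4.2700e-04 m)² = 5.7280e-07 m²
L = m/(density·A) = 0.0196/(8970×5.7280e-07) = 3.815 m
R = ρL/A = (1.78×10^-8)(3.815)/(5.7280e-07) = 0.1185 Ω
P = I²R = (18.5)² × 0.1185 = 40.6 W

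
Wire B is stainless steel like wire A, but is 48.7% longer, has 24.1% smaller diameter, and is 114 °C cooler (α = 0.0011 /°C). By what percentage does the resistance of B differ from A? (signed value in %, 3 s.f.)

R ∝ ρL/d² with ρ ∝ (1+αΔT), so R_B/R_A = (1 + 48.7/100) × (1 − 24.1/100)⁻² × (1 − 0.0011×114)
= 1.487 × 1.736 × 0.8746 = 2.257
(R_B − R_A)/R_A = 2.257 − 1 = 126%

126%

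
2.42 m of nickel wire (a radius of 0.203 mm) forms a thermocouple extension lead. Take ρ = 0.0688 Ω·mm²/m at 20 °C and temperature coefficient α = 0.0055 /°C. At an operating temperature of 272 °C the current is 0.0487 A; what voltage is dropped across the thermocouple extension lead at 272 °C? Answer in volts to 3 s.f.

0.149 V

ρ = 0.0688 Ω·mm²/m = 6.88×10^-8 Ω·m
A = πr² = π(2.0300e-04 m)² = 1.295e-07 m²
R₍20₎ = ρL/A = (6.88×10^-8)(2.42)/(1.295e-07) = 1.286 Ω
R₍272₎ = R₍20₎(1 + αΔT) = 1.286 × (1 + 0.0055×252) = 3.069 Ω
V = IR = 0.0487 × 3.069 = 0.149 V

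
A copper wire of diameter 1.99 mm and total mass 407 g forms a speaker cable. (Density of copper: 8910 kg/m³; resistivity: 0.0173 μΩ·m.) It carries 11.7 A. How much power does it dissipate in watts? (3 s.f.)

ρ = 0.0173 μΩ·m = 1.73×10^-8 Ω·m
A = π(d/2)² = π(9.9500e-04 m)² = 3.1103e-06 m²
L = m/(density·A) = 0.407/(8910×3.1103e-06) = 14.69 m
R = ρL/A = (1.73×10^-8)(14.69)/(3.1103e-06) = 0.08169 Ω
P = I²R = (11.7)² × 0.08169 = 11.2 W

11.2 W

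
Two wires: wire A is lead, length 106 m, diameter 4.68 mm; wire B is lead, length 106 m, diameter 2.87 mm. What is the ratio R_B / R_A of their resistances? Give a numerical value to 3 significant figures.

2.66

R ∝ ρL/d², so R_B/R_A = (d_A/d_B)²
= (4.68/2.87)² = 2.66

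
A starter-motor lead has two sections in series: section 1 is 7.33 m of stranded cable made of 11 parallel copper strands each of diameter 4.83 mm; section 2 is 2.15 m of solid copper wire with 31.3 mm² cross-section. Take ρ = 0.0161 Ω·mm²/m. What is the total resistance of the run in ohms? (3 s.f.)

0.00169 Ω

ρ = 0.0161 Ω·mm²/m = 1.61×10^-8 Ω·m
Section 1: A_strand = π(2.4150e-03)² = 1.832e-05 m²; R₁ = ρL/(N·A_s) = (1.61×10^-8)(7.33)/(11×1.832e-05) = 5.855×10^-4 Ω
Section 2: A = 31.3 mm² = 3.130e-05 m²
R₂ = (1.61×10^-8)(2.15)/(3.130e-05) = 0.001106 Ω
R = R₁ + R₂ = 0.00169 Ω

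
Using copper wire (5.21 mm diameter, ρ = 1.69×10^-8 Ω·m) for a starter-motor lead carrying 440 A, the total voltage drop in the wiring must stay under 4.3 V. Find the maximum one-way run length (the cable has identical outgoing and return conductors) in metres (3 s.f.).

6.16 m

A = π(d/2)² = π(2.6050e-03 m)² = 2.132e-05 m²
L_max = V_max·A/(2·ρI) = (4.3)(2.132e-05)/(2×1.69×10^-8×440) = 6.16 m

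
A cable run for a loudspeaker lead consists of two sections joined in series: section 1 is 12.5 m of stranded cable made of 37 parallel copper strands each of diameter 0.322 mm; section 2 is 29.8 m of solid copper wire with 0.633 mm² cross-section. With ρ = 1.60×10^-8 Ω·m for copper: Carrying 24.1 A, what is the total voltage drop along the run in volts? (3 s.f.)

Section 1: A_strand = π(1.6100e-04)² = 8.143e-08 m²; R₁ = ρL/(N·A_s) = (1.60×10^-8)(12.5)/(37×8.143e-08) = 0.06638 Ω
Section 2: A = 0.633 mm² = 6.330e-07 m²
R₂ = (1.60×10^-8)(29.8)/(6.330e-07) = 0.7532 Ω
R = R₁ + R₂ = 0.8196 Ω
V = IR = 24.1 × 0.8196 = 19.8 V

19.8 V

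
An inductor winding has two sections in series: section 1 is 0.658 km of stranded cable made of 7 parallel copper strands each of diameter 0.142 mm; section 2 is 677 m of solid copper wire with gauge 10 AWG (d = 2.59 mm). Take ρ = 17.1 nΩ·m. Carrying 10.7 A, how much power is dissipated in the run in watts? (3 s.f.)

11900 W

ρ = 17.1 nΩ·m = 1.71×10^-8 Ω·m
Section 1: A_strand = π(7.1000e-05)² = 1.584e-08 m²; R₁ = ρL/(N·A_s) = (1.71×10^-8)(658)/(7×1.584e-08) = 101.5 Ω
Section 2: A = π(2.59/2 mm)² = π(1.2950e-03 m)² = 5.269e-06 m²
R₂ = (1.71×10^-8)(677)/(5.269e-06) = 2.197 Ω
R = R₁ + R₂ = 103.7 Ω
P = I²R = (10.7)² × 103.7 = 11900 W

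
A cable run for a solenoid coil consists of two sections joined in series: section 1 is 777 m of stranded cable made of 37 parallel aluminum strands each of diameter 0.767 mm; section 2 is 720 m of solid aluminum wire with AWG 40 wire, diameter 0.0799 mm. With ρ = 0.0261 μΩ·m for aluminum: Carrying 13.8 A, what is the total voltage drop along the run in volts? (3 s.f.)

51700 V

ρ = 0.0261 μΩ·m = 2.61×10^-8 Ω·m
Section 1: A_strand = π(3.8350e-04)² = 4.620e-07 m²; R₁ = ρL/(N·A_s) = (2.61×10^-8)(777)/(37×4.620e-07) = 1.186 Ω
Section 2: A = π(0.0799/2 mm)² = π(3.9950e-05 m)² = 5.014e-09 m²
R₂ = (2.61×10^-8)(720)/(5.014e-09) = 3748 Ω
R = R₁ + R₂ = 3749 Ω
V = IR = 13.8 × 3749 = 51700 V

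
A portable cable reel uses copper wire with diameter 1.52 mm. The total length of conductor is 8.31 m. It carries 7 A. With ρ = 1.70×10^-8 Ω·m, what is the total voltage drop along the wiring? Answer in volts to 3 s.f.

A = π(d/2)² = π(7.6000e-04 m)² = 1.815e-06 m²
R = ρL/A = (1.70×10^-8)(8.31)/(1.815e-06) = 0.07785 Ω
V = IR = 7 × 0.07785 = 0.545 V

0.545 V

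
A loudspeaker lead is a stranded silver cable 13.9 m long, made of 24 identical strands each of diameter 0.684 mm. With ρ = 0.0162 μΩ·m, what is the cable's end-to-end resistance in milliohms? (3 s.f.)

ρ = 0.0162 μΩ·m = 1.62×10^-8 Ω·m
A_strand = π(3.4200e-04 m)² = 3.675e-07 m²
R_strand = ρL/A = (1.62×10^-8)(13.9)/(3.675e-07) = 0.6128 Ω
R_total = R_strand/N = 0.6128/24 = 25.5 mΩ

25.5 mΩ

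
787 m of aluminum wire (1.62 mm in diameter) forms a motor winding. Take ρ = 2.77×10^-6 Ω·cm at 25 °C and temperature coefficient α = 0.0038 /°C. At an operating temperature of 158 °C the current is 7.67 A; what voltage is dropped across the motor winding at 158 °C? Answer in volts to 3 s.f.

122 V

ρ = 2.77×10^-6 Ω·cm = 2.77×10^-8 Ω·m
A = π(d/2)² = π(8.1000e-04 m)² = 2.061e-06 m²
R₍25₎ = ρL/A = (2.77×10^-8)(787)/(2.061e-06) = 10.58 Ω
R₍158₎ = R₍25₎(1 + αΔT) = 10.58 × (1 + 0.0038×133) = 15.92 Ω
V = IR = 7.67 × 15.92 = 122 V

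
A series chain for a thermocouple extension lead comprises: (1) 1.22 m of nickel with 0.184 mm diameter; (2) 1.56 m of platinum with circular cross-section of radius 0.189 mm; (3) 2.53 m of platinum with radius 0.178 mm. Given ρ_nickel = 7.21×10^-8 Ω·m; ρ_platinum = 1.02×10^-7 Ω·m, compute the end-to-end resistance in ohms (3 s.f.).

7.32 Ω

Seg 1: A = π(d/2)² = π(9.2000e-05 m)² = 2.659e-08 m²
R_1 = (7.21×10^-8)(1.22)/(2.659e-08) = 3.308 Ω
Seg 2: A = πr² = π(1.8900e-04 m)² = 1.122e-07 m²
R_2 = (1.02×10^-7)(1.56)/(1.122e-07) = 1.418 Ω
Seg 3: A = πr² = π(1.7800e-04 m)² = 9.954e-08 m²
R_3 = (1.02×10^-7)(2.53)/(9.954e-08) = 2.593 Ω
R_total = R_1 + R_2 + R_3 = 7.32 Ω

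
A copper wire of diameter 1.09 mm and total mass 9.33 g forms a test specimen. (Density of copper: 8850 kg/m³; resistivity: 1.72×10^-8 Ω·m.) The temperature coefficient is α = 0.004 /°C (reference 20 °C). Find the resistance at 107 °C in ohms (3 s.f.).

A = π(d/2)² = π(5.4500e-04 m)² = 9.3313e-07 m²
L = m/(density·A) = 0.00933/(8850×9.3313e-07) = 1.13 m
R = ρL/A = (1.72×10^-8)(1.13)/(9.3313e-07) = 0.02082 Ω
R(107 °C) = 0.02082 × (1 + 0.004×87) = 0.0281 Ω

0.0281 Ω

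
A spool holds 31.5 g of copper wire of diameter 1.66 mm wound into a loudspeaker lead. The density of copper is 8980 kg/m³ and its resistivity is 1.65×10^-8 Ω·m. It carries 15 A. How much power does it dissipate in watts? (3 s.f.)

2.78 W

A = π(d/2)² = π(8.3000e-04 m)² = 2.1642e-06 m²
L = m/(density·A) = 0.0315/(8980×2.1642e-06) = 1.621 m
R = ρL/A = (1.65×10^-8)(1.621)/(2.1642e-06) = 0.01236 Ω
P = I²R = (15)² × 0.01236 = 2.78 W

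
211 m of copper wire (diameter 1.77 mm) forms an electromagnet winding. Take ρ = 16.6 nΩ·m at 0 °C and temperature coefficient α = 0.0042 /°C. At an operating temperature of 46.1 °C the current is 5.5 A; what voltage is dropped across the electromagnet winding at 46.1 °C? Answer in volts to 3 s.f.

9.35 V

ρ = 16.6 nΩ·m = 1.66×10^-8 Ω·m
A = π(d/2)² = π(8.8500e-04 m)² = 2.461e-06 m²
R₍0₎ = ρL/A = (1.66×10^-8)(211)/(2.461e-06) = 1.423 Ω
R₍46.1₎ = R₍0₎(1 + αΔT) = 1.423 × (1 + 0.0042×46.1) = 1.699 Ω
V = IR = 5.5 × 1.699 = 9.35 V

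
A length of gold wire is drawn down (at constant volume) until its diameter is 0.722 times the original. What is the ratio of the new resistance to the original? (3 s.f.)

3.68

Volume constant ⇒ L' = L/r² with r = 0.722. R' = ρL'/A' = ρ(L/r²)/(πr²d₀²/4) = R/r⁴.
Factor = 3.68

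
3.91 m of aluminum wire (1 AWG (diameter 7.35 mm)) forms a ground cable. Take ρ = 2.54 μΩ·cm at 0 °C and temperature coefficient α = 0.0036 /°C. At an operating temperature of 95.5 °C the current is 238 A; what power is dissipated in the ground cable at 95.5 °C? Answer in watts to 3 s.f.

ρ = 2.54 μΩ·cm = 2.54×10^-8 Ω·m
A = π(7.35/2 mm)² = π(3.6750e-03 m)² = 4.243e-05 m²
R₍0₎ = ρL/A = (2.54×10^-8)(3.91)/(4.243e-05) = 0.002341 Ω
R₍95.5₎ = R₍0₎(1 + αΔT) = 0.002341 × (1 + 0.0036×95.5) = 0.003145 Ω
P = I²R = (238)² × 0.003145 = 178 W

178 W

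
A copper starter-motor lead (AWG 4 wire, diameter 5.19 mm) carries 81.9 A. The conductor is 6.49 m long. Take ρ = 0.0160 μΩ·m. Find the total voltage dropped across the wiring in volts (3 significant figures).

ρ = 0.0160 μΩ·m = 1.60×10^-8 Ω·m
A = π(5.19/2 mm)² = π(2.5950e-03 m)² = 2.116e-05 m²
R = ρL/A = (1.60×10^-8)(6.49)/(2.116e-05) = 0.004908 Ω
V = IR = 81.9 × 0.004908 = 0.402 V

0.402 V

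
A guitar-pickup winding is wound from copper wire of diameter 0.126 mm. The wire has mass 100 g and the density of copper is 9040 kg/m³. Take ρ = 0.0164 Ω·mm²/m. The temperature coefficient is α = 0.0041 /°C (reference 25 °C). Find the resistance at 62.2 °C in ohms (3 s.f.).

ρ = 0.0164 Ω·mm²/m = 1.64×10^-8 Ω·m
A = π(d/2)² = π(6.3000e-05 m)² = 1.2469e-08 m²
L = m/(density·A) = 0.1/(9040×1.2469e-08) = 887.2 m
R = ρL/A = (1.64×10^-8)(887.2)/(1.2469e-08) = 1167 Ω
R(62.2 °C) = 1167 × (1 + 0.0041×37.2) = 1340 Ω

1340 Ω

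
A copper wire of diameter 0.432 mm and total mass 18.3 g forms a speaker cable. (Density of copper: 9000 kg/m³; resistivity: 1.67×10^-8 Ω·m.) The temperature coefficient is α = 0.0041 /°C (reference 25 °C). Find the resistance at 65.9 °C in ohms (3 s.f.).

1.85 Ω

A = π(d/2)² = π(2.1600e-04 m)² = 1.4657e-07 m²
L = m/(density·A) = 0.0183/(9000×1.4657e-07) = 13.87 m
R = ρL/A = (1.67×10^-8)(13.87)/(1.4657e-07) = 1.581 Ω
R(65.9 °C) = 1.581 × (1 + 0.0041×40.9) = 1.85 Ω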